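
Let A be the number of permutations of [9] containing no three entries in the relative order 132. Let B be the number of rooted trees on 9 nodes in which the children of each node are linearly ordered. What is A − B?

3432

For any fixed pattern of length 3, the pattern-avoiding permutations of [9] number C_9. So A = C_9 = 4862.
Rooted ordered (plane) trees on m nodes have m−1 edges and are counted by C_{m−1}; m = 9 gives C_8. So B = C_8 = 1430.
A − B = 4862 − 1430 = 3432.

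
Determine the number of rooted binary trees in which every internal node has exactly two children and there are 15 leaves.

Full binary trees with 15 leaves have 15−1 = 14 internal nodes, so there are C_14 of them.
C_14 = C_13 · 2(2·13+1)/(13+2) = 742900 · 54/15 = 2674440.

2674440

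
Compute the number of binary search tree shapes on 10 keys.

There are C_n binary search tree shapes on n keys; with n = 10 that is C_10.
C_10 = C(20,10)/11 = 184756/11 = 16796.

16796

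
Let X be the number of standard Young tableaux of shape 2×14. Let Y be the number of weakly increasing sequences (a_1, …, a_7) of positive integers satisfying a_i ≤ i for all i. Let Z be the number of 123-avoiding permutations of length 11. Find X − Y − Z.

2615225

Standard Young tableaux of shape 2×n are counted by C_n; here n = 14. So X = C_14 = 2674440.
Such sub-staircase sequences of length n are counted by C_n; here n = 7. So Y = C_7 = 429.
For any fixed pattern of length 3, the pattern-avoiding permutations of [11] number C_11. So Z = C_11 = 58786.
X − Y − Z = 2674440 − 429 − 58786 = 2615225.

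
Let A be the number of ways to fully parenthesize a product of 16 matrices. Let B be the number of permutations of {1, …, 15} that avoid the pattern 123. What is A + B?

Parenthesizations of m factors correspond to full binary trees with m leaves, counted by C_{m−1}; m = 16 gives C_15. So A = C_15 = 9694845.
For any fixed pattern of length 3, the pattern-avoiding permutations of [15] number C_15. So B = C_15 = 9694845.
A + B = 9694845 + 9694845 = 19389690.

19389690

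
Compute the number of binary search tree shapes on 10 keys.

16796

Rooted binary trees with 10 nodes (each child slot possibly empty) number C_10.
C_10 = C_9 · 2(2·9+1)/(9+2) = 4862 · 38/11 = 16796.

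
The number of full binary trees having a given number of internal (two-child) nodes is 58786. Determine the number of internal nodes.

Full binary trees with n internal nodes are counted by C_n. The Catalan number equal to 58786 is C_11.

11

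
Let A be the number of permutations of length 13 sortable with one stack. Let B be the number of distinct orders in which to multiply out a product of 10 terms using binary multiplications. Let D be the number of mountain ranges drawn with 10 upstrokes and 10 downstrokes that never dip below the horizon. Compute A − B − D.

721242

By Knuth's characterisation, the stack-sortable permutations of length 13 are the 231-avoiders, numbering C_13. So A = C_13 = 742900.
Parenthesizations of m factors correspond to full binary trees with m leaves, counted by C_{m−1}; m = 10 gives C_9. So B = C_9 = 4862.
Dyck paths of semilength n (length 2n) are counted by C_n; here n = 10. So D = C_10 = 16796.
A − B − D = 742900 − 4862 − 16796 = 721242.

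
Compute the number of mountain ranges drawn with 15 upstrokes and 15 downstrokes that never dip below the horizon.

Dyck paths of semilength n (length 2n) are counted by C_n; here n = 15.
C_15 = 9694845.

9694845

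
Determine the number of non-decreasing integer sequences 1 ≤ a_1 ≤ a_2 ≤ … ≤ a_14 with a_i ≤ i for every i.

Weakly increasing sequences with a_i ≤ i biject with Dyck paths of semilength 14, so there are C_14.
C_14 = C(28,14)/15 = 40116600/15 = 2674440.

2674440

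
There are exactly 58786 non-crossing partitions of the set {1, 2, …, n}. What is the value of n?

11

Non-crossing partitions of [n] are counted by C_n. The Catalan number equal to 58786 is C_11.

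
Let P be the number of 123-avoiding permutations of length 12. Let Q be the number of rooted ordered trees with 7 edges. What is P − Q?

Permutations of [n] avoiding any single length-3 pattern are counted by C_n; here n = 12. So P = C_12 = 208012.
A rooted plane tree with 7 edges has 8 nodes, and the count is C_7. So Q = C_7 = 429.
P − Q = 208012 − 429 = 207583.

207583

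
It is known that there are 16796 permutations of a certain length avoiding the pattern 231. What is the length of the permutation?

10

Permutations of [n] avoiding a fixed length-3 pattern are counted by C_n; 16796 = C_10.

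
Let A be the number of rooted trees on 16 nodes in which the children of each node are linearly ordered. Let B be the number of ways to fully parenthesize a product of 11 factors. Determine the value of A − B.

9678049

A rooted plane tree on 16 nodes has 15 edges, and such trees are counted by C_15. So A = C_15 = 9694845.
Bracketing 11 factors into binary products is counted by C_{11−1} = C_10. So B = C_10 = 16796.
A − B = 9694845 − 16796 = 9678049.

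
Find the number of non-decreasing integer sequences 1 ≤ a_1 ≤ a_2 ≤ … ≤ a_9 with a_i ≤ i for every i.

Such sub-staircase sequences of length n are counted by C_n; here n = 9.
C_9 = C(18,9)/10 = 48620/10 = 4862.

4862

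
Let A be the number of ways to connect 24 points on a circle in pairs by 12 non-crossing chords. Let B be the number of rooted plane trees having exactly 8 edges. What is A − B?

206582

Pairing 24 circle points by 12 non-crossing chords gives C_12 matchings. So A = C_12 = 208012.
Rooted ordered trees with n edges are counted by C_n; here n = 8. So B = C_8 = 1430.
A − B = 208012 − 1430 = 206582.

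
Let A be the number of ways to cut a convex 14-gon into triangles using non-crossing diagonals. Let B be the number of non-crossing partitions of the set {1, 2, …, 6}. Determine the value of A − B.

207880

A convex 14-gon is triangulated into 12 triangles, and the number of such triangulations is the Catalan number C_{14−2} = C_12. So A = C_12 = 208012.
Non-crossing partitions of an n-element set are counted by C_n; here n = 6. So B = C_6 = 132.
A − B = 208012 − 132 = 207880.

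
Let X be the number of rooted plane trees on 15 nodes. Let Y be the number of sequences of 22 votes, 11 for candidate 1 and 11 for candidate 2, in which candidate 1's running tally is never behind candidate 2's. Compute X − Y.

Rooted ordered (plane) trees on m nodes have m−1 edges and are counted by C_{m−1}; m = 15 gives C_14. So X = C_14 = 2674440.
Reading a vote for the leader as '(' and for the other as ')' turns such a sequence into a balanced string of 11 pairs, so the count is C_11. So Y = C_11 = 58786.
X − Y = 2674440 − 58786 = 2615654.

2615654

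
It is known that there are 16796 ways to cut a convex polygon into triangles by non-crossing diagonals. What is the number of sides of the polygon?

12

Triangulations of a convex m-gon are counted by C_{m−2}; 16796 = C_10.
So m − 2 = 10, giving m = 12 sides.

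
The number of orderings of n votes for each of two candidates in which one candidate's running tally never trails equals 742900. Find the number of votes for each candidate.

Such ballot sequences with n votes each are counted by C_n, and C_13 = 742900.

13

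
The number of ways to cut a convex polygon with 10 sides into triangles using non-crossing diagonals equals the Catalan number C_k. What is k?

Triangulations of a convex m-gon are counted by C_{m−2}; with m = 10 this is C_8.

8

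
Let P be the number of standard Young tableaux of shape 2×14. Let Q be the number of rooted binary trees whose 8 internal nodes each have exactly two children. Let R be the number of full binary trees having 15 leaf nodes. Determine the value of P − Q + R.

5347450

Standard Young tableaux of shape 2×n are counted by C_n; here n = 14. So P = C_14 = 2674440.
Full binary trees with n internal nodes are counted by C_n; here n = 8. So Q = C_8 = 1430.
Full binary trees with 15 leaves have 15−1 = 14 internal nodes, so there are C_14 of them. So R = C_14 = 2674440.
P − Q + R = 2674440 − 1430 + 2674440 = 5347450.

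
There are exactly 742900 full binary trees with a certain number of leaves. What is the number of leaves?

Full binary trees with L leaves are counted by C_{L−1}, and C_13 = 742900.
So the index is 13, and the number of leaves is 13 + 1 = 14.

14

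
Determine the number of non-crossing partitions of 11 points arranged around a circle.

Non-crossing partitions of an n-element set are counted by C_n; here n = 11.
C_11 = C_10 · 2(2·10+1)/(10+2) = 16796 · 42/12 = 58786.

58786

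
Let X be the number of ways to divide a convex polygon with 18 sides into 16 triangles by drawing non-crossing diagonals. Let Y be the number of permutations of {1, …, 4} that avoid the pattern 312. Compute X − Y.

The number of triangulations of an 18-gon is the Catalan number C_16 (index = sides − 2). So X = C_16 = 35357670.
For any fixed pattern of length 3, the pattern-avoiding permutations of [4] number C_4. So Y = C_4 = 14.
X − Y = 35357670 − 14 = 35357656.

35357656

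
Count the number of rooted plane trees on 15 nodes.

Rooted ordered (plane) trees on m nodes have m−1 edges and are counted by C_{m−1}; m = 15 gives C_14.
C_14 = C(28,14)/15 = 40116600/15 = 2674440.

2674440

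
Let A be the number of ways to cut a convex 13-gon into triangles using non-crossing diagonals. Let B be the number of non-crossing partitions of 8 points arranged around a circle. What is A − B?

The number of triangulations of a 13-gon is the Catalan number C_11 (index = sides − 2). So A = C_11 = 58786.
The non-crossing partitions of [8] form a lattice of size C_8. So B = C_8 = 1430.
A − B = 58786 − 1430 = 57356.

57356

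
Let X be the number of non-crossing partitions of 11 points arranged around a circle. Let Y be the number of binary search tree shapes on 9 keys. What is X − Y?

Non-crossing partitions of an n-element set are counted by C_n; here n = 11. So X = C_11 = 58786.
There are C_n binary search tree shapes on n keys; with n = 9 that is C_9. So Y = C_9 = 4862.
X − Y = 58786 − 4862 = 53924.

53924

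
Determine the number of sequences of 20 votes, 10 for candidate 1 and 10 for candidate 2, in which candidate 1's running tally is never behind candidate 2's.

Ballot sequences with n votes each where one side never trails are Dyck words, counted by C_n; here n = 10.
C_10 = 16796.

16796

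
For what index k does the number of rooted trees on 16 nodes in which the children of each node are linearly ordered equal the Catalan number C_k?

A rooted plane tree on 16 nodes has 15 edges, and such trees are counted by C_15.

15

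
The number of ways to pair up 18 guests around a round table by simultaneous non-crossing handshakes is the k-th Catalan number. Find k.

Non-crossing handshake pairings of 2n people are counted by C_n; 18 people gives n = 9.

9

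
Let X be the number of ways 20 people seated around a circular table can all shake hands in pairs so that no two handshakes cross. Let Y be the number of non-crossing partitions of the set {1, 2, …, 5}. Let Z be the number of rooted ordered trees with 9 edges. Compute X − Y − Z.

Non-crossing handshake pairings of 2n people are counted by C_n; 20 people gives n = 10. So X = C_10 = 16796.
The non-crossing partitions of [5] form a lattice of size C_5. So Y = C_5 = 42.
A rooted plane tree with 9 edges has 10 nodes, and the count is C_9. So Z = C_9 = 4862.
X − Y − Z = 16796 − 42 − 4862 = 11892.

11892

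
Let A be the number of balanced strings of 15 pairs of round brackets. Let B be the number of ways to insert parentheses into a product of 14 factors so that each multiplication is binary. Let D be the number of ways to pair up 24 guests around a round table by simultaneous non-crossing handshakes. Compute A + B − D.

Balanced strings of n pairs of brackets are counted by C_n; here n = 15. So A = C_15 = 9694845.
Ways to associate a product of 14 factors correspond to binary trees on 14 leaves, so the count is C_13. So B = C_13 = 742900.
Non-crossing handshake pairings of 2n people are counted by C_n; 24 people gives n = 12. So D = C_12 = 208012.
A + B − D = 9694845 + 742900 − 208012 = 10229733.

10229733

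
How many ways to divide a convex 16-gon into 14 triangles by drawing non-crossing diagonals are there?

2674440

Triangulations of a convex m-gon are counted by C_{m−2}; with m = 16 this is C_14.
C_14 = 2674440.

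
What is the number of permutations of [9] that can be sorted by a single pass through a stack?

Stack-sortable permutations are exactly the 231-avoiding ones, counted by C_n; here n = 9.
C_9 = 4862.

4862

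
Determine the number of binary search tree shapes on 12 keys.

Rooted binary trees with 12 nodes (each child slot possibly empty) number C_12.
C_12 = C(24,12)/13 = 2704156/13 = 208012.

208012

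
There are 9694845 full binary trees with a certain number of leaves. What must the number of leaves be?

16

Full binary trees with L leaves are counted by C_{L−1}, and C_15 = 9694845.
So the index is 15, and the number of leaves is 15 + 1 = 16.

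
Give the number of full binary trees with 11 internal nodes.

58786

The number of full binary trees on 11 internal nodes is the Catalan number C_11.
C_11 = C(22,11)/12 = 705432/12 = 58786.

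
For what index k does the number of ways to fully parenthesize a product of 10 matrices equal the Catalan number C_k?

Bracketing 10 factors into binary products is counted by C_{10−1} = C_9.

9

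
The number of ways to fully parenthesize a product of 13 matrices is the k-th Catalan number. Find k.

Parenthesizations of m factors correspond to full binary trees with m leaves, counted by C_{m−1}; m = 13 gives C_12.

12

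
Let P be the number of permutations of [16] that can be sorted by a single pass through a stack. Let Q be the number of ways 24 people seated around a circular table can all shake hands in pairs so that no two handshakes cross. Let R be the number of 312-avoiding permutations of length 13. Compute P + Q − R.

Stack-sortable permutations are exactly the 231-avoiding ones, counted by C_n; here n = 16. So P = C_16 = 35357670.
With 24 = 2·12 people, non-crossing handshake pairings are non-crossing perfect matchings on a circle, counted by C_12. So Q = C_12 = 208012.
For any fixed pattern of length 3, the pattern-avoiding permutations of [13] number C_13. So R = C_13 = 742900.
P + Q − R = 35357670 + 208012 − 742900 = 34822782.

34822782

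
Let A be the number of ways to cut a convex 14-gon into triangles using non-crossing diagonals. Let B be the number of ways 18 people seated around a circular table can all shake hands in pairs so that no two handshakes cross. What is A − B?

203150

Triangulations of a convex m-gon are counted by C_{m−2}; with m = 14 this is C_12. So A = C_12 = 208012.
With 18 = 2·9 people, non-crossing handshake pairings are non-crossing perfect matchings on a circle, counted by C_9. So B = C_9 = 4862.
A − B = 208012 − 4862 = 203150.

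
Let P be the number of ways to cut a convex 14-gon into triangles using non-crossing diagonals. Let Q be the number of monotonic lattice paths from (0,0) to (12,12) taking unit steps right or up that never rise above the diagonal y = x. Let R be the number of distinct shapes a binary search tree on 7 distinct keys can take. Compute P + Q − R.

Triangulations of a convex m-gon are counted by C_{m−2}; with m = 14 this is C_12. So P = C_12 = 208012.
Sub-diagonal monotone paths from (0,0) to (12,12) biject with Dyck paths of semilength 12, giving C_12. So Q = C_12 = 208012.
Binary trees (left/right distinguished) on n nodes are counted by C_n; here n = 7. So R = C_7 = 429.
P + Q − R = 208012 + 208012 − 429 = 415595.

415595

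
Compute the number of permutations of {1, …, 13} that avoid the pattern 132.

For any fixed pattern of length 3, the pattern-avoiding permutations of [13] number C_13.
C_13 = C(26,13)/14 = 10400600/14 = 742900.

742900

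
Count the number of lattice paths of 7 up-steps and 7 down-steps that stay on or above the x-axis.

429

Paths of 7 up- and 7 down-steps that never dip below the axis are Dyck paths; their count is C_7.
C_7 = C(14,7)/8 = 3432/8 = 429.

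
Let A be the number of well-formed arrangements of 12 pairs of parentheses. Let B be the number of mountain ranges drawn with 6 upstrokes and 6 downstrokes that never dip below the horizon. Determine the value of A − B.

A balanced arrangement of 12 bracket pairs is a Dyck word of semilength 12, so the count is C_12. So A = C_12 = 208012.
Paths of 6 up- and 6 down-steps that never dip below the axis are Dyck paths; their count is C_6. So B = C_6 = 132.
A − B = 208012 − 132 = 207880.

207880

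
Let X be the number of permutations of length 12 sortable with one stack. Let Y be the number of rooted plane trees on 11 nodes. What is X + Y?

Stack-sortable permutations are exactly the 231-avoiding ones, counted by C_n; here n = 12. So X = C_12 = 208012.
A rooted plane tree on 11 nodes has 10 edges, and such trees are counted by C_10. So Y = C_10 = 16796.
X + Y = 208012 + 16796 = 224808.

224808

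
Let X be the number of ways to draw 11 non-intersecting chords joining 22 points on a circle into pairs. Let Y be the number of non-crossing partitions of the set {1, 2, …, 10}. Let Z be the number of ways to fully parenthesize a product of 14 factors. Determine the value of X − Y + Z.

784890

Pairing 22 circle points by 11 non-crossing chords gives C_11 matchings. So X = C_11 = 58786.
Non-crossing partitions of an n-element set are counted by C_n; here n = 10. So Y = C_10 = 16796.
Bracketing 14 factors into binary products is counted by C_{14−1} = C_13. So Z = C_13 = 742900.
X − Y + Z = 58786 − 16796 + 742900 = 784890.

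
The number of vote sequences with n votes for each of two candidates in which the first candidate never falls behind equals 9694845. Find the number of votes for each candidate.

Such ballot sequences with n votes each are counted by C_n. Since C_15 = 9694845, the index is 15.

15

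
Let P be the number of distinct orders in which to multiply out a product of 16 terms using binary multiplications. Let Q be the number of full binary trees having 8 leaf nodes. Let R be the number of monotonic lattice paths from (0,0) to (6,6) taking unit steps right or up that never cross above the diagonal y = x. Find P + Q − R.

9695142

Bracketing 16 factors into binary products is counted by C_{16−1} = C_15. So P = C_15 = 9694845.
Full binary trees with 8 leaves have 8−1 = 7 internal nodes, so there are C_7 of them. So Q = C_7 = 429.
Sub-diagonal monotone paths from (0,0) to (6,6) biject with Dyck paths of semilength 6, giving C_6. So R = C_6 = 132.
P + Q − R = 9694845 + 429 − 132 = 9695142.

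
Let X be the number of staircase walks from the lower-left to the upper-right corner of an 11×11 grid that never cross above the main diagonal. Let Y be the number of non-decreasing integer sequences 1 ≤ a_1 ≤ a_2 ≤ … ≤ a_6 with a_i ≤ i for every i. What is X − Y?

Sub-diagonal monotone paths from (0,0) to (11,11) biject with Dyck paths of semilength 11, giving C_11. So X = C_11 = 58786.
Weakly increasing sequences with a_i ≤ i biject with Dyck paths of semilength 6, so there are C_6. So Y = C_6 = 132.
X − Y = 58786 − 132 = 58654.

58654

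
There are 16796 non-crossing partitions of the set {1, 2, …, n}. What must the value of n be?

Non-crossing partitions of [n] are counted by C_n, and C_10 = 16796.

10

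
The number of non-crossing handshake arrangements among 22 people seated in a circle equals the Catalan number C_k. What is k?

11

Non-crossing handshake pairings of 2n people are counted by C_n; 22 people gives n = 11.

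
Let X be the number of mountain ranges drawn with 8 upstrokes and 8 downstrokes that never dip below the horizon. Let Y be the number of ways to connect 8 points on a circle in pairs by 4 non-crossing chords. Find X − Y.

Dyck paths of semilength n (length 2n) are counted by C_n; here n = 8. So X = C_8 = 1430.
Pairing 8 circle points by 4 non-crossing chords gives C_4 matchings. So Y = C_4 = 14.
X − Y = 1430 − 14 = 1416.

1416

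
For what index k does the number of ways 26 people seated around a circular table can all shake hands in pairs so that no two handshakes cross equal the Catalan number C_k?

13

Non-crossing handshake pairings of 2n people are counted by C_n; 26 people gives n = 13.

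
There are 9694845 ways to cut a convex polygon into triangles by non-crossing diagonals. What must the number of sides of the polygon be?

17

Triangulations of a convex m-gon are counted by C_{m−2}. The Catalan number equal to 9694845 is C_15.
So m − 2 = 15, giving m = 17 sides.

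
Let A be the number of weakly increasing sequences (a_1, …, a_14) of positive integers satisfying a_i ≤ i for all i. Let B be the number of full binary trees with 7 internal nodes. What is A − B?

Such sub-staircase sequences of length n are counted by C_n; here n = 14. So A = C_14 = 2674440.
Full binary trees with n internal nodes are counted by C_n; here n = 7. So B = C_7 = 429.
A − B = 2674440 − 429 = 2674011.

2674011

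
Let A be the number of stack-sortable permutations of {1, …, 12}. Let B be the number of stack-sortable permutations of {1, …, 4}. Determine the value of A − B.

207998

Stack-sortable permutations are exactly the 231-avoiding ones, counted by C_n; here n = 12. So A = C_12 = 208012.
Stack-sortable permutations are exactly the 231-avoiding ones, counted by C_n; here n = 4. So B = C_4 = 14.
A − B = 208012 − 14 = 207998.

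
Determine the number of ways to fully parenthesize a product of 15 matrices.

2674440

Parenthesizations of m factors correspond to full binary trees with m leaves, counted by C_{m−1}; m = 15 gives C_14.
C_14 = C(28,14)/15 = 40116600/15 = 2674440.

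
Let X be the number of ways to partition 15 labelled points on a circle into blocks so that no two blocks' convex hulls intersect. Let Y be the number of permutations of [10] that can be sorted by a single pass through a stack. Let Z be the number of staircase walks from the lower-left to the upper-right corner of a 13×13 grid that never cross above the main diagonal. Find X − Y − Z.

8935149

Non-crossing partitions of an n-element set are counted by C_n; here n = 15. So X = C_15 = 9694845.
Stack-sortable permutations are exactly the 231-avoiding ones, counted by C_n; here n = 10. So Y = C_10 = 16796.
Monotone paths in an n×n grid that stay weakly below the diagonal are counted by C_n; here n = 13. So Z = C_13 = 742900.
X − Y − Z = 9694845 − 16796 − 742900 = 8935149.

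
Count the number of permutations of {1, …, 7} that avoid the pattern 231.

For any fixed pattern of length 3, the pattern-avoiding permutations of [7] number C_7.
C_7 = 429.

429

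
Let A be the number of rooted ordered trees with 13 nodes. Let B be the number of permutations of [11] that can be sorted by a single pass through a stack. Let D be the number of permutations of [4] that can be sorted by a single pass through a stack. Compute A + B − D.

Rooted ordered (plane) trees on m nodes have m−1 edges and are counted by C_{m−1}; m = 13 gives C_12. So A = C_12 = 208012.
By Knuth's characterisation, the stack-sortable permutations of length 11 are the 231-avoiders, numbering C_11. So B = C_11 = 58786.
By Knuth's characterisation, the stack-sortable permutations of length 4 are the 231-avoiders, numbering C_4. So D = C_4 = 14.
A + B − D = 208012 + 58786 − 14 = 266784.

266784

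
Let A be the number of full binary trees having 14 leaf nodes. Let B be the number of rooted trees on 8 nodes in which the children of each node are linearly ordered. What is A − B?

Full binary trees with 14 leaves have 14−1 = 13 internal nodes, so there are C_13 of them. So A = C_13 = 742900.
Rooted ordered (plane) trees on m nodes have m−1 edges and are counted by C_{m−1}; m = 8 gives C_7. So B = C_7 = 429.
A − B = 742900 − 429 = 742471.

742471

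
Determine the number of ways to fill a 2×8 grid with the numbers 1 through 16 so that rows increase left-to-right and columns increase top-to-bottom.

Standard Young tableaux of shape 2×n are counted by C_n; here n = 8.
C_8 = C_7 · 2(2·7+1)/(7+2) = 429 · 30/9 = 1430.

1430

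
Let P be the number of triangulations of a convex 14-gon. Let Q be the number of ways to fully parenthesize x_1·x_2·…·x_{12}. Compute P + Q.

266798

The number of triangulations of a 14-gon is the Catalan number C_12 (index = sides − 2). So P = C_12 = 208012.
Parenthesizations of m factors correspond to full binary trees with m leaves, counted by C_{m−1}; m = 12 gives C_11. So Q = C_11 = 58786.
P + Q = 208012 + 58786 = 266798.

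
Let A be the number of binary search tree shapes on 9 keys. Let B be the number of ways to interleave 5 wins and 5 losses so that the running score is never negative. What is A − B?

4820

Binary trees (left/right distinguished) on n nodes are counted by C_n; here n = 9. So A = C_9 = 4862.
Ballot sequences with n votes each where one side never trails are Dyck words, counted by C_n; here n = 5. So B = C_5 = 42.
A − B = 4862 − 42 = 4820.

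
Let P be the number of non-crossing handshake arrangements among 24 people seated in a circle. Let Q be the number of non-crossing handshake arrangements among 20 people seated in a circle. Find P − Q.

191216

With 24 = 2·12 people, non-crossing handshake pairings are non-crossing perfect matchings on a circle, counted by C_12. So P = C_12 = 208012.
Non-crossing handshake pairings of 2n people are counted by C_n; 20 people gives n = 10. So Q = C_10 = 16796.
P − Q = 208012 − 16796 = 191216.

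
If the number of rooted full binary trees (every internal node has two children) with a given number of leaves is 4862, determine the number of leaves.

Full binary trees with L leaves are counted by C_{L−1}; 4862 = C_9.
So the index is 9, and the number of leaves is 9 + 1 = 10.

10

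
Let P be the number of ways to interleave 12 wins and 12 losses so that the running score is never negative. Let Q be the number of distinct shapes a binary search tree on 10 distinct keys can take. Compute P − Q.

Reading a vote for the leader as '(' and for the other as ')' turns such a sequence into a balanced string of 12 pairs, so the count is C_12. So P = C_12 = 208012.
There are C_n binary search tree shapes on n keys; with n = 10 that is C_10. So Q = C_10 = 16796.
P − Q = 208012 − 16796 = 191216.

191216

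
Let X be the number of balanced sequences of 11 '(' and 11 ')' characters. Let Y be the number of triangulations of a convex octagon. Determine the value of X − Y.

58654

A balanced arrangement of 11 bracket pairs is a Dyck word of semilength 11, so the count is C_11. So X = C_11 = 58786.
A convex 8-gon is triangulated into 6 triangles, and the number of such triangulations is the Catalan number C_{8−2} = C_6. So Y = C_6 = 132.
X − Y = 58786 − 132 = 58654.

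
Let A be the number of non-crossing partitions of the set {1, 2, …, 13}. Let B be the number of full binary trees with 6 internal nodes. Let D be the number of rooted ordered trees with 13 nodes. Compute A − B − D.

534756

The non-crossing partitions of [13] form a lattice of size C_13. So A = C_13 = 742900.
Full binary trees with n internal nodes are counted by C_n; here n = 6. So B = C_6 = 132.
Rooted ordered (plane) trees on m nodes have m−1 edges and are counted by C_{m−1}; m = 13 gives C_12. So D = C_12 = 208012.
A − B − D = 742900 − 132 − 208012 = 534756.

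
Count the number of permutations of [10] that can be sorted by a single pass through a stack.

Stack-sortable permutations are exactly the 231-avoiding ones, counted by C_n; here n = 10.
C_10 = 16796.

16796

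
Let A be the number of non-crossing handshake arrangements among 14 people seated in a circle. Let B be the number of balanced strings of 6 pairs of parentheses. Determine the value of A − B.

297

With 14 = 2·7 people, non-crossing handshake pairings are non-crossing perfect matchings on a circle, counted by C_7. So A = C_7 = 429.
Balanced strings of n pairs of brackets are counted by C_n; here n = 6. So B = C_6 = 132.
A − B = 429 − 132 = 297.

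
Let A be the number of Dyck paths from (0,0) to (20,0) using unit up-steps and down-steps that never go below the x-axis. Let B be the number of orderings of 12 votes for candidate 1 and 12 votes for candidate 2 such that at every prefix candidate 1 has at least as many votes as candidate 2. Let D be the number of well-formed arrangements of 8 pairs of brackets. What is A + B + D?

226238

A Dyck path with 10 up-steps and 10 down-steps has semilength 10, so there are C_10 of them. So A = C_10 = 16796.
Ballot sequences with n votes each where one side never trails are Dyck words, counted by C_n; here n = 12. So B = C_12 = 208012.
Balanced strings of n pairs of brackets are counted by C_n; here n = 8. So D = C_8 = 1430.
A + B + D = 16796 + 208012 + 1430 = 226238.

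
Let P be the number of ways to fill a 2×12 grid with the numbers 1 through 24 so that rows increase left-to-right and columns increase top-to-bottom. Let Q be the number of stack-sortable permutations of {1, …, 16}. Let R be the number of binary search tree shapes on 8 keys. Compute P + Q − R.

By the hook-length formula (or a Dyck-path bijection), SYT of shape 2×12 number C_12. So P = C_12 = 208012.
Stack-sortable permutations are exactly the 231-avoiding ones, counted by C_n; here n = 16. So Q = C_16 = 35357670.
There are C_n binary search tree shapes on n keys; with n = 8 that is C_8. So R = C_8 = 1430.
P + Q − R = 208012 + 35357670 − 1430 = 35564252.

35564252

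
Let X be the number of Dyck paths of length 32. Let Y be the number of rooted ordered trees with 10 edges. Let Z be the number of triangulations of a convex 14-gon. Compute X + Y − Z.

Paths of 16 up- and 16 down-steps that never dip below the axis are Dyck paths; their count is C_16. So X = C_16 = 35357670.
Rooted ordered trees with n edges are counted by C_n; here n = 10. So Y = C_10 = 16796.
A convex 14-gon is triangulated into 12 triangles, and the number of such triangulations is the Catalan number C_{14−2} = C_12. So Z = C_12 = 208012.
X + Y − Z = 35357670 + 16796 − 208012 = 35166454.

35166454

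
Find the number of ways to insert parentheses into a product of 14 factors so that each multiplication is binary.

Bracketing 14 factors into binary products is counted by C_{14−1} = C_13.
C_13 = C(26,13)/14 = 10400600/14 = 742900.

742900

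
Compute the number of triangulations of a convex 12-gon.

Triangulations of a convex m-gon are counted by C_{m−2}; with m = 12 this is C_10.
C_10 = C(20,10)/11 = 184756/11 = 16796.

16796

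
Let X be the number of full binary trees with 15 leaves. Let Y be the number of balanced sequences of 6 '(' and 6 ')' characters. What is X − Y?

2674308

Full binary trees with 15 leaves have 15−1 = 14 internal nodes, so there are C_14 of them. So X = C_14 = 2674440.
A balanced arrangement of 6 bracket pairs is a Dyck word of semilength 6, so the count is C_6. So Y = C_6 = 132.
X − Y = 2674440 − 132 = 2674308.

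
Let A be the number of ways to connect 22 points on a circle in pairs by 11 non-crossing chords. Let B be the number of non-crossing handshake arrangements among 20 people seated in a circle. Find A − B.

41990

Non-crossing perfect matchings of 2n points on a circle are counted by C_n; with 22 points, n = 11. So A = C_11 = 58786.
Non-crossing handshake pairings of 2n people are counted by C_n; 20 people gives n = 10. So B = C_10 = 16796.
A − B = 58786 − 16796 = 41990.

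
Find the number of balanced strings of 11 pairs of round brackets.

With 11 pairs the number of balanced bracket strings is the Catalan number C_11.
C_11 = C(22,11)/12 = 705432/12 = 58786.

58786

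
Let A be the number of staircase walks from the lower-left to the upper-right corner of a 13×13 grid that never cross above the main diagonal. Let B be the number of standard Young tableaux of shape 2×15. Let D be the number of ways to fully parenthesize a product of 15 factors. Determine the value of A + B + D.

13112185

Sub-diagonal monotone paths from (0,0) to (13,13) biject with Dyck paths of semilength 13, giving C_13. So A = C_13 = 742900.
Standard Young tableaux of shape 2×n are counted by C_n; here n = 15. So B = C_15 = 9694845.
Bracketing 15 factors into binary products is counted by C_{15−1} = C_14. So D = C_14 = 2674440.
A + B + D = 742900 + 9694845 + 2674440 = 13112185.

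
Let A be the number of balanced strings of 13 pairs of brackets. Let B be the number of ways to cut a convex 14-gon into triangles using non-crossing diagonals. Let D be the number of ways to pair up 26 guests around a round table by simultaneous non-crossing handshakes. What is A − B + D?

1277788

A balanced arrangement of 13 bracket pairs is a Dyck word of semilength 13, so the count is C_13. So A = C_13 = 742900.
A convex 14-gon is triangulated into 12 triangles, and the number of such triangulations is the Catalan number C_{14−2} = C_12. So B = C_12 = 208012.
Non-crossing handshake pairings of 2n people are counted by C_n; 26 people gives n = 13. So D = C_13 = 742900.
A − B + D = 742900 − 208012 + 742900 = 1277788.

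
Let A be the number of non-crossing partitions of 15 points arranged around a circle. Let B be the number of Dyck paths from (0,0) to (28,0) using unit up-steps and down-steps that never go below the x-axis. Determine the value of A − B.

Non-crossing partitions of an n-element set are counted by C_n; here n = 15. So A = C_15 = 9694845.
Paths of 14 up- and 14 down-steps that never dip below the axis are Dyck paths; their count is C_14. So B = C_14 = 2674440.
A − B = 9694845 − 2674440 = 7020405.

7020405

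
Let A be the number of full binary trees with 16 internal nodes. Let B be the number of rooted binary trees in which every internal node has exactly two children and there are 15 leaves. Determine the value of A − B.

Full binary trees with n internal nodes are counted by C_n; here n = 16. So A = C_16 = 35357670.
A full binary tree with L leaves has L−1 internal nodes and is counted by C_{L−1}; L = 15 gives C_14. So B = C_14 = 2674440.
A − B = 35357670 − 2674440 = 32683230.

32683230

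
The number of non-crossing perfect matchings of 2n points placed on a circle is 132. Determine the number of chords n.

Non-crossing pairings of 2n points on a circle are counted by C_n. The Catalan number equal to 132 is C_6.

6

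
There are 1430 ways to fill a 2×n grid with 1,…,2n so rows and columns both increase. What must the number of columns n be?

Standard Young tableaux of shape 2×n are counted by C_n. Since C_8 = 1430, the index is 8.

8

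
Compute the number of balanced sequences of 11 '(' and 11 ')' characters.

Balanced strings of n pairs of brackets are counted by C_n; here n = 11.
C_11 = C_10 · 2(2·10+1)/(10+2) = 16796 · 42/12 = 58786.

58786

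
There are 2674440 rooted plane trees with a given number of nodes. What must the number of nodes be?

Rooted ordered trees on m nodes are counted by C_{m−1}. Since C_14 = 2674440, the index is 14.
So the index is 14, and the number of nodes is 14 + 1 = 15.

15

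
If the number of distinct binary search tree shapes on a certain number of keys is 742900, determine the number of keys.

13

Binary search tree shapes on n keys are counted by C_n, and C_13 = 742900.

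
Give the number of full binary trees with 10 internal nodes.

The number of full binary trees on 10 internal nodes is the Catalan number C_10.
C_10 = C(20,10)/11 = 184756/11 = 16796.

16796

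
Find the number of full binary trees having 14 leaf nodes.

A full binary tree with L leaves has L−1 internal nodes and is counted by C_{L−1}; L = 14 gives C_13.
C_13 = C(26,13)/14 = 10400600/14 = 742900.

742900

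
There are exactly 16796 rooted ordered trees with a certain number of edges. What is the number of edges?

10

Rooted ordered trees with n edges are counted by C_n. The Catalan number equal to 16796 is C_10.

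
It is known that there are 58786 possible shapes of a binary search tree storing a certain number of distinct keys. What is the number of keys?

11

Binary search tree shapes on n keys are counted by C_n. The Catalan number equal to 58786 is C_11.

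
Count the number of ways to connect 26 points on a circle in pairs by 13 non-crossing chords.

Non-crossing perfect matchings of 2n points on a circle are counted by C_n; with 26 points, n = 13.
C_13 = 742900.

742900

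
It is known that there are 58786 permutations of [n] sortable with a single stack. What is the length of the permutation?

11

Stack-sortable permutations of [n] are counted by C_n. Since C_11 = 58786, the index is 11.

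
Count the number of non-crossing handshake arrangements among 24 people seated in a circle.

208012

With 24 = 2·12 people, non-crossing handshake pairings are non-crossing perfect matchings on a circle, counted by C_12.
C_12 = C(24,12)/13 = 2704156/13 = 208012.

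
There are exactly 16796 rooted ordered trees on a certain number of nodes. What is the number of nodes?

11

Rooted ordered trees on m nodes are counted by C_{m−1}. Since C_10 = 16796, the index is 10.
So the index is 10, and the number of nodes is 10 + 1 = 11.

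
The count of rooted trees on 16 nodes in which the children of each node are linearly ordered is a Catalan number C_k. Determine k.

A rooted plane tree on 16 nodes has 15 edges, and such trees are counted by C_15.

15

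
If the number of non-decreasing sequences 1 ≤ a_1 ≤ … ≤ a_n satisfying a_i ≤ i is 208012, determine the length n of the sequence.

Such sub-staircase sequences of length n are counted by C_n, and C_12 = 208012.

12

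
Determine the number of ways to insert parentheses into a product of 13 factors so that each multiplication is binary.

Bracketing 13 factors into binary products is counted by C_{13−1} = C_12.
C_12 = 208012.

208012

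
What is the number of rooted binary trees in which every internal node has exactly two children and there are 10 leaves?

A full binary tree with L leaves has L−1 internal nodes and is counted by C_{L−1}; L = 10 gives C_9.
C_9 = C(18,9)/10 = 48620/10 = 4862.

4862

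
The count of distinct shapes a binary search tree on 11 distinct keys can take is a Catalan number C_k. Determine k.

11

Rooted binary trees with 11 nodes (each child slot possibly empty) number C_11.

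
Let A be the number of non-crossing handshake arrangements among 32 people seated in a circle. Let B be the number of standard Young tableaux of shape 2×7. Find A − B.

35357241

With 32 = 2·16 people, non-crossing handshake pairings are non-crossing perfect matchings on a circle, counted by C_16. So A = C_16 = 35357670.
By the hook-length formula (or a Dyck-path bijection), SYT of shape 2×7 number C_7. So B = C_7 = 429.
A − B = 35357670 − 429 = 35357241.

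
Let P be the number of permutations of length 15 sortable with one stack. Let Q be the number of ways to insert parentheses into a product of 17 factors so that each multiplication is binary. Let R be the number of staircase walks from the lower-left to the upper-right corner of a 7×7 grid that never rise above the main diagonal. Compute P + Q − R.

By Knuth's characterisation, the stack-sortable permutations of length 15 are the 231-avoiders, numbering C_15. So P = C_15 = 9694845.
Bracketing 17 factors into binary products is counted by C_{17−1} = C_16. So Q = C_16 = 35357670.
Sub-diagonal monotone paths from (0,0) to (7,7) biject with Dyck paths of semilength 7, giving C_7. So R = C_7 = 429.
P + Q − R = 9694845 + 35357670 − 429 = 45052086.

45052086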